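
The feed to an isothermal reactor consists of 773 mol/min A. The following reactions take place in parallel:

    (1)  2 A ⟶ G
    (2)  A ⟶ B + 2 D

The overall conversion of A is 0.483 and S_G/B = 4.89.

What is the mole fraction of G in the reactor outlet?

Conversion of A: A consumed = 0.483 × 773 = 373.4 mol/min = 2ξ₁ + 1ξ₂.
Selectivity: 1ξ₁ / (1ξ₂) = 4.89 → ξ₁ = 4.89 ξ₂.
Substitute: (2·4.89 + 1) ξ₂ = 373.4 → ξ₂ = 34.63 mol/min, ξ₁ = 169.4 mol/min.
Outlet amounts (n = n₀ + Σ ν·ξ):
  A: 773 − 2(169.4) − 1(34.63) = 399.6
  G: 0 + 1(169.4) = 169.4
  B: 0 + 1(34.63) = 34.63
  D: 0 + 2(34.63) = 69.27
Total out = 672.9 mol/min; y_G = 169.4 / 672.9 = 0.2517.

0.252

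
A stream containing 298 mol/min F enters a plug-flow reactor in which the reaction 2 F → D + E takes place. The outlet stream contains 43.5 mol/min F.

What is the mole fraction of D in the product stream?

0.427

For F: n = n₀ − 2ξ → 43.5 = 298 − 2ξ, giving ξ = 127.2 mol/min.
Outlet amounts (n = n₀ + ν ξ):
  F: 298 − 2(127.2) = 43.5
  D: 0 + 1(127.2) = 127.2
  E: 0 + 1(127.2) = 127.2
Total out = 298 mol/min; y_D = 127.2 / 298 = 0.427.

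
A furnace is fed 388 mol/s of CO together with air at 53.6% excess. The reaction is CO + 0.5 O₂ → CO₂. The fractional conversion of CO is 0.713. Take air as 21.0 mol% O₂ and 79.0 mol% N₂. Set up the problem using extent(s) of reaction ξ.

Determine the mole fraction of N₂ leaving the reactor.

Stoichiometric O₂ = 0.5 × 388 = 194 mol/s; O₂ fed = 194 × 1.536 = 298 mol/s.
N₂ fed = 298 × 79/21 = 1121 mol/s.
Fuel reacted = 0.713 × 388 → ξ = 276.6 mol/s.
Outlet (n = n₀ + ν ξ):
  CO: 388 − 1(276.6) = 111.4
  O₂: 298 − 0.5(276.6) = 159.7
  N₂: 1121 (inert)
  CO₂: 0 + 1(276.6) = 276.6
Total out = 1669 mol/s; y_N₂ = 1121 / 1669 = 0.6718.

0.672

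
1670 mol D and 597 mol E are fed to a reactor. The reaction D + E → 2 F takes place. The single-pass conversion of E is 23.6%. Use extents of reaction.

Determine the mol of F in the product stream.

282 mol

E reacted = 0.236 × 597 = 140.9 mol; ν_E = −1, so ξ = 140.9/1 = 140.9 mol.
Outlet amounts (n = n₀ + ν ξ):
  D: 1670 − 1(140.9) = 1529
  E: 597 − 1(140.9) = 456.1
  F: 0 + 2(140.9) = 281.8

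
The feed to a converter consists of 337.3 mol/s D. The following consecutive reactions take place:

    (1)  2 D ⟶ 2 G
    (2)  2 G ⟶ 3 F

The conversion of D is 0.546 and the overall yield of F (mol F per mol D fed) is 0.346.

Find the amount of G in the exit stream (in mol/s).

106 mol/s

Conversion of D: D consumed = 2ξ₁ = 0.546 × 337.3 → ξ₁ = 92.08 mol/s.
Yield of F: 3ξ₂ / 337.3 = 0.346 → ξ₂ = 38.9 mol/s.
Outlet amounts (n = n₀ + Σ ν·ξ):
  D: 337.3 − 2(92.08) = 153.1
  G: 0 + 2(92.08) − 2(38.9) = 106.4
  F: 0 + 3(38.9) = 116.7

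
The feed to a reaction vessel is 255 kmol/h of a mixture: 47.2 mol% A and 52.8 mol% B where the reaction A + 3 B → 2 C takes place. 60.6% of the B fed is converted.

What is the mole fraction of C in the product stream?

0.271

B reacted = 0.606 × 134.6 = 81.59 kmol/h; ν_B = −3, so ξ = 81.59/3 = 27.2 kmol/h.
Outlet amounts (n = n₀ + ν ξ):
  A: 120.4 − 1(27.2) = 93.16
  B: 134.6 − 3(27.2) = 53.05
  C: 0 + 2(27.2) = 54.39
Total out = 200.6 kmol/h; y_C = 54.39 / 200.6 = 0.2712.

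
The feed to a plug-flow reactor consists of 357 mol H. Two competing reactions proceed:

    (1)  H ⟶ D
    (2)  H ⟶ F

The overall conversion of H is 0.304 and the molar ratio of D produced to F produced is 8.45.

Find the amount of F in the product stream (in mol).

Conversion of H: H consumed = 0.304 × 357 = 108.5 mol = 1ξ₁ + 1ξ₂.
Selectivity: 1ξ₁ / (1ξ₂) = 8.45 → ξ₁ = 8.45 ξ₂.
Substitute: (1·8.45 + 1) ξ₂ = 108.5 → ξ₂ = 11.48 mol, ξ₁ = 97.04 mol.
Outlet amounts (n = n₀ + Σ ν·ξ):
  H: 357 − 1(97.04) − 1(11.48) = 248.5
  D: 0 + 1(97.04) = 97.04
  F: 0 + 1(11.48) = 11.48

11.5 mol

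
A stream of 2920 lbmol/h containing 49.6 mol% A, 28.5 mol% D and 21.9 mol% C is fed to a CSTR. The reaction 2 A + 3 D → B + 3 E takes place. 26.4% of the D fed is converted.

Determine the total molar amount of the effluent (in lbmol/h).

D reacted = 0.264 × 832.2 = 219.7 lbmol/h; ν_D = −3, so ξ = 219.7/3 = 73.23 lbmol/h.
Outlet amounts (n = n₀ + ν ξ):
  A: 1448 − 2(73.23) = 1302
  D: 832.2 − 3(73.23) = 612.5
  B: 0 + 1(73.23) = 73.23
  E: 0 + 3(73.23) = 219.7
  C: 639.5 (inert)
Total out = 1302 + 612.5 + 73.23 + 219.7 + 639.5 = 2847 lbmol/h.

2850 lbmol/h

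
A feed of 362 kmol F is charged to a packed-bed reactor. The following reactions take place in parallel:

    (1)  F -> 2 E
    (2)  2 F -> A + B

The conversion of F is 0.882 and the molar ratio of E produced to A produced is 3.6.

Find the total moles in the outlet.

513 kmol

Conversion of F: F consumed = 0.882 × 362 = 319.3 kmol = 1ξ₁ + 2ξ₂.
Selectivity: 2ξ₁ / (1ξ₂) = 3.6 → ξ₁ = 1.8 ξ₂.
Substitute: (1·1.8 + 2) ξ₂ = 319.3 → ξ₂ = 84.02 kmol, ξ₁ = 151.2 kmol.
Outlet amounts (n = n₀ + Σ ν·ξ):
  F: 362 − 1(151.2) − 2(84.02) = 42.72
  E: 0 + 2(151.2) = 302.5
  A: 0 + 1(84.02) = 84.02
  B: 0 + 1(84.02) = 84.02
Total out = 42.72 + 302.5 + 84.02 + 84.02 = 513.2 kmol.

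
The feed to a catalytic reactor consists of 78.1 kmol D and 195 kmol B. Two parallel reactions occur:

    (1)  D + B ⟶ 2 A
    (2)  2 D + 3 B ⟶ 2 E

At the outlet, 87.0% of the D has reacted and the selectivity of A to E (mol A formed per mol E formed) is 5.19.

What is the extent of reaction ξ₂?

ξ₂ = 9.45 kmol

Conversion of D: D consumed = 0.87 × 78.1 = 67.95 kmol = 1ξ₁ + 2ξ₂.
Selectivity: 2ξ₁ / (2ξ₂) = 5.19 → ξ₁ = 5.19 ξ₂.
Substitute: (1·5.19 + 2) ξ₂ = 67.95 → ξ₂ = 9.45 kmol, ξ₁ = 49.05 kmol.
Outlet amounts (n = n₀ + Σ ν·ξ):
  D: 78.1 − 1(49.05) − 2(9.45) = 10.15
  B: 195 − 1(49.05) − 3(9.45) = 117.6
  A: 0 + 2(49.05) = 98.09
  E: 0 + 2(9.45) = 18.9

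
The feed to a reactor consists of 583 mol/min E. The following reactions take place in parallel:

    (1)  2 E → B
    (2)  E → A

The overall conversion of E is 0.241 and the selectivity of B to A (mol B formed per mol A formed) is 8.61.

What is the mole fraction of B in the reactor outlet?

0.129

Conversion of E: E consumed = 0.241 × 583 = 140.5 mol/min = 2ξ₁ + 1ξ₂.
Selectivity: 1ξ₁ / (1ξ₂) = 8.61 → ξ₁ = 8.61 ξ₂.
Substitute: (2·8.61 + 1) ξ₂ = 140.5 → ξ₂ = 7.711 mol/min, ξ₁ = 66.4 mol/min.
Outlet amounts (n = n₀ + Σ ν·ξ):
  E: 583 − 2(66.4) − 1(7.711) = 442.5
  B: 0 + 1(66.4) = 66.4
  A: 0 + 1(7.711) = 7.711
Total out = 516.6 mol/min; y_B = 66.4 / 516.6 = 0.1285.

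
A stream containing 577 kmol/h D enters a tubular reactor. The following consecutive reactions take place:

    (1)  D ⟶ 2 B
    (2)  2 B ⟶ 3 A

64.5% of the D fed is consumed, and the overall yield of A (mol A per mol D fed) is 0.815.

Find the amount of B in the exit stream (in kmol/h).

Conversion of D: D consumed = 1ξ₁ = 0.645 × 577 → ξ₁ = 372.2 kmol/h.
Yield of A: 3ξ₂ / 577 = 0.815 → ξ₂ = 156.8 kmol/h.
Outlet amounts (n = n₀ + Σ ν·ξ):
  D: 577 − 1(372.2) = 204.8
  B: 0 + 2(372.2) − 2(156.8) = 430.8
  A: 0 + 3(156.8) = 470.3

431 kmol/h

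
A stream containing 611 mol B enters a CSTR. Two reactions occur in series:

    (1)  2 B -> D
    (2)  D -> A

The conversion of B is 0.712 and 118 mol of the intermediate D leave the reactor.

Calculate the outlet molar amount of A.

Conversion of B: B consumed = 2ξ₁ = 0.712 × 611 → ξ₁ = 217.5 mol.
D balance: n_D = 0 + 1ξ₁ − 1ξ₂ = 118 → ξ₂ = (1·217.5 − 118)/1 = 99.52 mol.
Outlet amounts (n = n₀ + Σ ν·ξ):
  B: 611 − 2(217.5) = 176
  D: 0 + 1(217.5) − 1(99.52) = 118
  A: 0 + 1(99.52) = 99.52

99.5 mol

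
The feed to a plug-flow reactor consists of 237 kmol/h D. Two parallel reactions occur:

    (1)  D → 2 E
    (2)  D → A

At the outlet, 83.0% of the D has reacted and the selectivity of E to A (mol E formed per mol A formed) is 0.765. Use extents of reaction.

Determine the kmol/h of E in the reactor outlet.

Conversion of D: D consumed = 0.83 × 237 = 196.7 kmol/h = 1ξ₁ + 1ξ₂.
Selectivity: 2ξ₁ / (1ξ₂) = 0.765 → ξ₁ = 0.3825 ξ₂.
Substitute: (1·0.3825 + 1) ξ₂ = 196.7 → ξ₂ = 142.3 kmol/h, ξ₁ = 54.42 kmol/h.
Outlet amounts (n = n₀ + Σ ν·ξ):
  D: 237 − 1(54.42) − 1(142.3) = 40.29
  E: 0 + 2(54.42) = 108.8
  A: 0 + 1(142.3) = 142.3

109 kmol/h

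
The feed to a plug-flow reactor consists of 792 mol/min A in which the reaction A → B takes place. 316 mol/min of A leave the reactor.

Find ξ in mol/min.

For A: n = n₀ − 1ξ → 316 = 792 − 1ξ, giving ξ = 476 mol/min.
Outlet amounts (n = n₀ + ν ξ):
  A: 792 − 1(476) = 316
  B: 0 + 1(476) = 476

ξ = 476 mol/min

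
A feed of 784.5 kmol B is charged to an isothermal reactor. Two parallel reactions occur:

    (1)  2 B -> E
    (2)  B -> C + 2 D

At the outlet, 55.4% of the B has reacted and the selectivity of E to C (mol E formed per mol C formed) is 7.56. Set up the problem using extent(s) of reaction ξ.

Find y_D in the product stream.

0.085

Conversion of B: B consumed = 0.554 × 784.5 = 434.6 kmol = 2ξ₁ + 1ξ₂.
Selectivity: 1ξ₁ / (1ξ₂) = 7.56 → ξ₁ = 7.56 ξ₂.
Substitute: (2·7.56 + 1) ξ₂ = 434.6 → ξ₂ = 26.96 kmol, ξ₁ = 203.8 kmol.
Outlet amounts (n = n₀ + Σ ν·ξ):
  B: 784.5 − 2(203.8) − 1(26.96) = 349.9
  E: 0 + 1(203.8) = 203.8
  C: 0 + 1(26.96) = 26.96
  D: 0 + 2(26.96) = 53.92
Total out = 634.6 kmol; y_D = 53.92 / 634.6 = 0.08497.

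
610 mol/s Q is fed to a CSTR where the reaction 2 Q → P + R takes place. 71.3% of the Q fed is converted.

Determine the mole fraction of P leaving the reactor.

0.356

Q reacted = 0.713 × 610 = 434.9 mol/s; ν_Q = −2, so ξ = 434.9/2 = 217.5 mol/s.
Outlet amounts (n = n₀ + ν ξ):
  Q: 610 − 2(217.5) = 175.1
  P: 0 + 1(217.5) = 217.5
  R: 0 + 1(217.5) = 217.5
Total out = 610 mol/s; y_P = 217.5 / 610 = 0.3565.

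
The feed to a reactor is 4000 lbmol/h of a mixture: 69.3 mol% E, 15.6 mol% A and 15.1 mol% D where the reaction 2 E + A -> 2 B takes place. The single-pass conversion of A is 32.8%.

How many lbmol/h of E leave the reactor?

2360 lbmol/h

A reacted = 0.328 × 624 = 204.7 lbmol/h; ν_A = −1, so ξ = 204.7/1 = 204.7 lbmol/h.
Outlet amounts (n = n₀ + ν ξ):
  E: 2772 − 2(204.7) = 2363
  A: 624 − 1(204.7) = 419.3
  B: 0 + 2(204.7) = 409.3
  D: 604 (inert)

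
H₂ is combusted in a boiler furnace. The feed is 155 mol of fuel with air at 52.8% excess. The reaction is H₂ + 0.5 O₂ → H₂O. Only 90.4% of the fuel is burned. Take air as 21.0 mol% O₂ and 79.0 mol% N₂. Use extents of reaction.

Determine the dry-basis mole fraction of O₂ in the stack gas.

Stoichiometric O₂ = 0.5 × 155 = 77.5 mol; O₂ fed = 77.5 × 1.528 = 118.4 mol.
N₂ fed = 118.4 × 79/21 = 445.5 mol.
Fuel reacted = 0.904 × 155 → ξ = 140.1 mol.
Outlet (n = n₀ + ν ξ):
  H₂: 155 − 1(140.1) = 14.88
  O₂: 118.4 − 0.5(140.1) = 48.36
  N₂: 445.5 (inert)
  H₂O: 0 + 1(140.1) = 140.1
Dry total = 508.7 mol; y_O₂ (dry) = 48.36 / 508.7 = 0.09506.

0.0951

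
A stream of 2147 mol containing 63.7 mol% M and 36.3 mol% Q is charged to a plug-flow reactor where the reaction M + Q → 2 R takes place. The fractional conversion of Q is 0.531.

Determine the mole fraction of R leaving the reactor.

Q reacted = 0.531 × 779.4 = 413.8 mol; ν_Q = −1, so ξ = 413.8/1 = 413.8 mol.
Outlet amounts (n = n₀ + ν ξ):
  M: 1368 − 1(413.8) = 953.8
  Q: 779.4 − 1(413.8) = 365.5
  R: 0 + 2(413.8) = 827.7
Total out = 2147 mol; y_R = 827.7 / 2147 = 0.3855.

0.386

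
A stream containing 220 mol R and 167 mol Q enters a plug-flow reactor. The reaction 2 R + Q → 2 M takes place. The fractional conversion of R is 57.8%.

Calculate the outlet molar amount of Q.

R reacted = 0.578 × 220 = 127.2 mol; ν_R = −2, so ξ = 127.2/2 = 63.58 mol.
Outlet amounts (n = n₀ + ν ξ):
  R: 220 − 2(63.58) = 92.84
  Q: 167 − 1(63.58) = 103.4
  M: 0 + 2(63.58) = 127.2

103 mol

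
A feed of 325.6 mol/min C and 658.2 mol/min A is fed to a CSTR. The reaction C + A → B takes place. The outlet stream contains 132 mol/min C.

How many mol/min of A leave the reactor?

465 mol/min

For C: n = n₀ − 1ξ → 132 = 325.6 − 1ξ, giving ξ = 193.6 mol/min.
Outlet amounts (n = n₀ + ν ξ):
  C: 325.6 − 1(193.6) = 132
  A: 658.2 − 1(193.6) = 464.6
  B: 0 + 1(193.6) = 193.6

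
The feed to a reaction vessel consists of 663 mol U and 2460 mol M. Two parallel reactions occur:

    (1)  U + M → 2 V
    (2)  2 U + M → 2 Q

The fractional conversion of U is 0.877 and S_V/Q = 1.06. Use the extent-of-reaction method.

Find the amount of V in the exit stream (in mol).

Conversion of U: U consumed = 0.877 × 663 = 581.5 mol = 1ξ₁ + 2ξ₂.
Selectivity: 2ξ₁ / (2ξ₂) = 1.06 → ξ₁ = 1.06 ξ₂.
Substitute: (1·1.06 + 2) ξ₂ = 581.5 → ξ₂ = 190 mol, ξ₁ = 201.4 mol.
Outlet amounts (n = n₀ + Σ ν·ξ):
  U: 663 − 1(201.4) − 2(190) = 81.55
  M: 2460 − 1(201.4) − 1(190) = 2069
  V: 0 + 2(201.4) = 402.8
  Q: 0 + 2(190) = 380

403 mol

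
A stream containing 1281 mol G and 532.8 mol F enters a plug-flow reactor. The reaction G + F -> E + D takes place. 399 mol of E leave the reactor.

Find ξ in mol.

ξ = 399 mol

For E: n = n₀ + 1ξ → 399 = 0 + 1ξ, giving ξ = 399 mol.
Outlet amounts (n = n₀ + ν ξ):
  G: 1281 − 1(399) = 882
  F: 532.8 − 1(399) = 133.8
  E: 0 + 1(399) = 399
  D: 0 + 1(399) = 399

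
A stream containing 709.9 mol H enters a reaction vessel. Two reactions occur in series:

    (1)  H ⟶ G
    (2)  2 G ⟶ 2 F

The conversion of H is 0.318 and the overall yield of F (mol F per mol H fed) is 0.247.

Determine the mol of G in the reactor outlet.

Conversion of H: H consumed = 1ξ₁ = 0.318 × 709.9 → ξ₁ = 225.7 mol.
Yield of F: 2ξ₂ / 709.9 = 0.247 → ξ₂ = 87.67 mol.
Outlet amounts (n = n₀ + Σ ν·ξ):
  H: 709.9 − 1(225.7) = 484.2
  G: 0 + 1(225.7) − 2(87.67) = 50.4
  F: 0 + 2(87.67) = 175.3

50.4 mol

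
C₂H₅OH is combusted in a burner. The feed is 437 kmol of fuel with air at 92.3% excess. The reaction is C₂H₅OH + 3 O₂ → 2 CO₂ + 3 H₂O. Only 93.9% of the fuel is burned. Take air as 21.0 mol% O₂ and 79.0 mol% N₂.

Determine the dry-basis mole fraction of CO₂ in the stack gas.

Stoichiometric O₂ = 3 × 437 = 1311 kmol; O₂ fed = 1311 × 1.923 = 2521 kmol.
N₂ fed = 2521 × 79/21 = 9484 kmol.
Fuel reacted = 0.939 × 437 → ξ = 410.3 kmol.
Outlet (n = n₀ + ν ξ):
  C₂H₅OH: 437 − 1(410.3) = 26.66
  O₂: 2521 − 3(410.3) = 1290
  N₂: 9484 (inert)
  CO₂: 0 + 2(410.3) = 820.7
  H₂O: 0 + 3(410.3) = 1231
Dry total = 11620 kmol; y_CO₂ (dry) = 820.7 / 11620 = 0.07062.

0.0706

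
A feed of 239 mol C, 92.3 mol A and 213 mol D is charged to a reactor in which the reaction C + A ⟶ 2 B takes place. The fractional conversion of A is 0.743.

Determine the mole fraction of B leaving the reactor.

A reacted = 0.743 × 92.3 = 68.58 mol; ν_A = −1, so ξ = 68.58/1 = 68.58 mol.
Outlet amounts (n = n₀ + ν ξ):
  C: 239 − 1(68.58) = 170.4
  A: 92.3 − 1(68.58) = 23.72
  B: 0 + 2(68.58) = 137.2
  D: 213 (inert)
Total out = 544.3 mol; y_B = 137.2 / 544.3 = 0.252.

0.252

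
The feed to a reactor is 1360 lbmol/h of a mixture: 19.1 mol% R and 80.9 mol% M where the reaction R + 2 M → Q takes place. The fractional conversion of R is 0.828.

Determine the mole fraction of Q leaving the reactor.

0.231

R reacted = 0.828 × 259.8 = 215.1 lbmol/h; ν_R = −1, so ξ = 215.1/1 = 215.1 lbmol/h.
Outlet amounts (n = n₀ + ν ξ):
  R: 259.8 − 1(215.1) = 44.68
  M: 1100 − 2(215.1) = 670.1
  Q: 0 + 1(215.1) = 215.1
Total out = 929.8 lbmol/h; y_Q = 215.1 / 929.8 = 0.2313.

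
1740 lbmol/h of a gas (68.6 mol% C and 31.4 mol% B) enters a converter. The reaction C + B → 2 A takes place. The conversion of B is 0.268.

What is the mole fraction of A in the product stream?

B reacted = 0.268 × 546.4 = 146.4 lbmol/h; ν_B = −1, so ξ = 146.4/1 = 146.4 lbmol/h.
Outlet amounts (n = n₀ + ν ξ):
  C: 1194 − 1(146.4) = 1047
  B: 546.4 − 1(146.4) = 399.9
  A: 0 + 2(146.4) = 292.8
Total out = 1740 lbmol/h; y_A = 292.8 / 1740 = 0.1683.

0.168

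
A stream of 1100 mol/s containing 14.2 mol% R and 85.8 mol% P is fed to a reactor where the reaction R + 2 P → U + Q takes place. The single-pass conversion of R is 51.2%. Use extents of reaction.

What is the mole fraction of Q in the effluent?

R reacted = 0.512 × 156.2 = 79.97 mol/s; ν_R = −1, so ξ = 79.97/1 = 79.97 mol/s.
Outlet amounts (n = n₀ + ν ξ):
  R: 156.2 − 1(79.97) = 76.23
  P: 943.8 − 2(79.97) = 783.9
  U: 0 + 1(79.97) = 79.97
  Q: 0 + 1(79.97) = 79.97
Total out = 1020 mol/s; y_Q = 79.97 / 1020 = 0.0784.

0.0784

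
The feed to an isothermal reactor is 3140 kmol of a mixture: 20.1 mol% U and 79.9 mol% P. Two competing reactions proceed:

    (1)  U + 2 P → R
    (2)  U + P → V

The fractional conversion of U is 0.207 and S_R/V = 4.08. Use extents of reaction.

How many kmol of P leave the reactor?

2270 kmol

Conversion of U: U consumed = 0.207 × 631.1 = 130.6 kmol = 1ξ₁ + 1ξ₂.
Selectivity: 1ξ₁ / (1ξ₂) = 4.08 → ξ₁ = 4.08 ξ₂.
Substitute: (1·4.08 + 1) ξ₂ = 130.6 → ξ₂ = 25.72 kmol, ξ₁ = 104.9 kmol.
Outlet amounts (n = n₀ + Σ ν·ξ):
  U: 631.1 − 1(104.9) − 1(25.72) = 500.5
  P: 2509 − 2(104.9) − 1(25.72) = 2273
  R: 0 + 1(104.9) = 104.9
  V: 0 + 1(25.72) = 25.72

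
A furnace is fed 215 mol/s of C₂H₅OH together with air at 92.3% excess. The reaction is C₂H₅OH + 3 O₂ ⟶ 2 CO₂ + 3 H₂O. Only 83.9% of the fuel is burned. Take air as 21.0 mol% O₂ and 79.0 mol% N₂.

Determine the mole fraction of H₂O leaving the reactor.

0.0859

Stoichiometric O₂ = 3 × 215 = 645 mol/s; O₂ fed = 645 × 1.923 = 1240 mol/s.
N₂ fed = 1240 × 79/21 = 4666 mol/s.
Fuel reacted = 0.839 × 215 → ξ = 180.4 mol/s.
Outlet (n = n₀ + ν ξ):
  C₂H₅OH: 215 − 1(180.4) = 34.62
  O₂: 1240 − 3(180.4) = 699.2
  N₂: 4666 (inert)
  CO₂: 0 + 2(180.4) = 360.8
  H₂O: 0 + 3(180.4) = 541.2
Total out = 6302 mol/s; y_H₂O = 541.2 / 6302 = 0.08587.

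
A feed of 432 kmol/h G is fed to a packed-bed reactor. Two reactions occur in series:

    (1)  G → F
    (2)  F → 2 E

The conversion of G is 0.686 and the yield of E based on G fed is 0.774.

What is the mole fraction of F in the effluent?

0.216

Conversion of G: G consumed = 1ξ₁ = 0.686 × 432 → ξ₁ = 296.4 kmol/h.
Yield of E: 2ξ₂ / 432 = 0.774 → ξ₂ = 167.2 kmol/h.
Outlet amounts (n = n₀ + Σ ν·ξ):
  G: 432 − 1(296.4) = 135.6
  F: 0 + 1(296.4) − 1(167.2) = 129.2
  E: 0 + 2(167.2) = 334.4
Total out = 599.2 kmol/h; y_F = 129.2 / 599.2 = 0.2156.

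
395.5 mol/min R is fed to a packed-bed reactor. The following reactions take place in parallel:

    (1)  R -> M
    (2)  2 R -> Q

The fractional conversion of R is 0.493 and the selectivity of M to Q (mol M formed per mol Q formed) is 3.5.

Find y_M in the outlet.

0.345

Conversion of R: R consumed = 0.493 × 395.5 = 195 mol/min = 1ξ₁ + 2ξ₂.
Selectivity: 1ξ₁ / (1ξ₂) = 3.5 → ξ₁ = 3.5 ξ₂.
Substitute: (1·3.5 + 2) ξ₂ = 195 → ξ₂ = 35.45 mol/min, ξ₁ = 124.1 mol/min.
Outlet amounts (n = n₀ + Σ ν·ξ):
  R: 395.5 − 1(124.1) − 2(35.45) = 200.5
  M: 0 + 1(124.1) = 124.1
  Q: 0 + 1(35.45) = 35.45
Total out = 360 mol/min; y_M = 124.1 / 360 = 0.3446.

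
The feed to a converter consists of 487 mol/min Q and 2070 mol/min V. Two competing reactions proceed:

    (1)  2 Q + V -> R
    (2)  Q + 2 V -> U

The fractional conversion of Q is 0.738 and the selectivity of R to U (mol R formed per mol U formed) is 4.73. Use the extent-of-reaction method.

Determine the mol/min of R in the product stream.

Conversion of Q: Q consumed = 0.738 × 487 = 359.4 mol/min = 2ξ₁ + 1ξ₂.
Selectivity: 1ξ₁ / (1ξ₂) = 4.73 → ξ₁ = 4.73 ξ₂.
Substitute: (2·4.73 + 1) ξ₂ = 359.4 → ξ₂ = 34.36 mol/min, ξ₁ = 162.5 mol/min.
Outlet amounts (n = n₀ + Σ ν·ξ):
  Q: 487 − 2(162.5) − 1(34.36) = 127.6
  V: 2070 − 1(162.5) − 2(34.36) = 1839
  R: 0 + 1(162.5) = 162.5
  U: 0 + 1(34.36) = 34.36

163 mol/min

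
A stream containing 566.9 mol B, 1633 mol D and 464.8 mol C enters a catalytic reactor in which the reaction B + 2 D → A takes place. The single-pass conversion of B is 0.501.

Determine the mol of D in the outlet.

B reacted = 0.501 × 566.9 = 284 mol; ν_B = −1, so ξ = 284/1 = 284 mol.
Outlet amounts (n = n₀ + ν ξ):
  B: 566.9 − 1(284) = 282.9
  D: 1633 − 2(284) = 1065
  A: 0 + 1(284) = 284
  C: 464.8 (inert)

1060 mol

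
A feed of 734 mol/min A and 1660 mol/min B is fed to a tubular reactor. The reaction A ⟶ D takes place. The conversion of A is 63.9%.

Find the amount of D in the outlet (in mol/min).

A reacted = 0.639 × 734 = 469 mol/min; ν_A = −1, so ξ = 469/1 = 469 mol/min.
Outlet amounts (n = n₀ + ν ξ):
  A: 734 − 1(469) = 265
  D: 0 + 1(469) = 469
  B: 1660 (inert)

469 mol/min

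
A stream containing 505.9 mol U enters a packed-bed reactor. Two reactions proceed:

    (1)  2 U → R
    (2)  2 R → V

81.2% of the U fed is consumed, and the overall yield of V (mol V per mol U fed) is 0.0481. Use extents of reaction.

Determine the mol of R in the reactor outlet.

Conversion of U: U consumed = 2ξ₁ = 0.812 × 505.9 → ξ₁ = 205.4 mol.
Yield of V: 1ξ₂ / 505.9 = 0.0481 → ξ₂ = 24.33 mol.
Outlet amounts (n = n₀ + Σ ν·ξ):
  U: 505.9 − 2(205.4) = 95.11
  R: 0 + 1(205.4) − 2(24.33) = 156.7
  V: 0 + 1(24.33) = 24.33

157 mol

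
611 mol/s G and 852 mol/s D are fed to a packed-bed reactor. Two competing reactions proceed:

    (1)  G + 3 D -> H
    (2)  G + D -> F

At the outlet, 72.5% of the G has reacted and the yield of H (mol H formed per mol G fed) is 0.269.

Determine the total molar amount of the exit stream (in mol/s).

691 mol/s

Yield of H: 1ξ₁ / 611 = 0.269 → ξ₁ = 164.4 mol/s.
Conversion of G: 1ξ₁ + 1ξ₂ = 0.725 × 611 = 443 → ξ₂ = 278.6 mol/s.
Outlet amounts (n = n₀ + Σ ν·ξ):
  G: 611 − 1(164.4) − 1(278.6) = 168
  D: 852 − 3(164.4) − 1(278.6) = 80.31
  H: 0 + 1(164.4) = 164.4
  F: 0 + 1(278.6) = 278.6
Total out = 168 + 80.31 + 164.4 + 278.6 = 691.3 mol/s.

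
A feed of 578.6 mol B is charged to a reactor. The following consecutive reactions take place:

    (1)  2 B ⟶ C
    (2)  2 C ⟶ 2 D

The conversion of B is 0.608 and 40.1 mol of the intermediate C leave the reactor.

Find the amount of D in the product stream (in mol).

136 mol

Conversion of B: B consumed = 2ξ₁ = 0.608 × 578.6 → ξ₁ = 175.9 mol.
C balance: n_C = 0 + 1ξ₁ − 2ξ₂ = 40.1 → ξ₂ = (1·175.9 − 40.1)/2 = 67.9 mol.
Outlet amounts (n = n₀ + Σ ν·ξ):
  B: 578.6 − 2(175.9) = 226.8
  C: 0 + 1(175.9) − 2(67.9) = 40.1
  D: 0 + 2(67.9) = 135.8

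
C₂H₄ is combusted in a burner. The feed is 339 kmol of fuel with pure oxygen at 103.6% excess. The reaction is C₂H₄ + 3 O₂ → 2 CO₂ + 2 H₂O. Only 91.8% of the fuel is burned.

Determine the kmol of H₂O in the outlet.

622 kmol

Stoichiometric O₂ = 3 × 339 = 1017 kmol; O₂ fed = 1017 × 2.036 = 2071 kmol.
Fuel reacted = 0.918 × 339 → ξ = 311.2 kmol.
Outlet (n = n₀ + ν ξ):
  C₂H₄: 339 − 1(311.2) = 27.8
  O₂: 2071 − 3(311.2) = 1137
  CO₂: 0 + 2(311.2) = 622.4
  H₂O: 0 + 2(311.2) = 622.4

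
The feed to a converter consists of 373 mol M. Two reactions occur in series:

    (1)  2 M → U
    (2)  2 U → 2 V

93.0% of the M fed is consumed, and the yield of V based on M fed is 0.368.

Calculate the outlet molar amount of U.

Conversion of M: M consumed = 2ξ₁ = 0.93 × 373 → ξ₁ = 173.4 mol.
Yield of V: 2ξ₂ / 373 = 0.368 → ξ₂ = 68.63 mol.
Outlet amounts (n = n₀ + Σ ν·ξ):
  M: 373 − 2(173.4) = 26.11
  U: 0 + 1(173.4) − 2(68.63) = 36.18
  V: 0 + 2(68.63) = 137.3

36.2 mol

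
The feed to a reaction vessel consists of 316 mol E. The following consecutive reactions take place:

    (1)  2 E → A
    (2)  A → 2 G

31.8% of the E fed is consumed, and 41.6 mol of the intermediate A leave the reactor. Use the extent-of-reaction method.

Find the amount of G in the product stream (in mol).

Conversion of E: E consumed = 2ξ₁ = 0.318 × 316 → ξ₁ = 50.24 mol.
A balance: n_A = 0 + 1ξ₁ − 1ξ₂ = 41.6 → ξ₂ = (1·50.24 − 41.6)/1 = 8.644 mol.
Outlet amounts (n = n₀ + Σ ν·ξ):
  E: 316 − 2(50.24) = 215.5
  A: 0 + 1(50.24) − 1(8.644) = 41.6
  G: 0 + 2(8.644) = 17.29

17.3 mol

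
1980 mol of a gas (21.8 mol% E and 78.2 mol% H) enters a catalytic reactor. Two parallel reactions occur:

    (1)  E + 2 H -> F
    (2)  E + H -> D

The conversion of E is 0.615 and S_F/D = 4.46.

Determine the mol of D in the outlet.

Conversion of E: E consumed = 0.615 × 431.6 = 265.5 mol = 1ξ₁ + 1ξ₂.
Selectivity: 1ξ₁ / (1ξ₂) = 4.46 → ξ₁ = 4.46 ξ₂.
Substitute: (1·4.46 + 1) ξ₂ = 265.5 → ξ₂ = 48.62 mol, ξ₁ = 216.8 mol.
Outlet amounts (n = n₀ + Σ ν·ξ):
  E: 431.6 − 1(216.8) − 1(48.62) = 166.2
  H: 1548 − 2(216.8) − 1(48.62) = 1066
  F: 0 + 1(216.8) = 216.8
  D: 0 + 1(48.62) = 48.62

48.6 mol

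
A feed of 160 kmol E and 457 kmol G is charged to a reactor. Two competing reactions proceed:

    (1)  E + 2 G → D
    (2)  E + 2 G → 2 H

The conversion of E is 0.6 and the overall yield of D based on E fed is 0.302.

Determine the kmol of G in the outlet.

265 kmol

Yield of D: 1ξ₁ / 160 = 0.302 → ξ₁ = 48.32 kmol.
Conversion of E: 1ξ₁ + 1ξ₂ = 0.6 × 160 = 96 → ξ₂ = 47.68 kmol.
Outlet amounts (n = n₀ + Σ ν·ξ):
  E: 160 − 1(48.32) − 1(47.68) = 64
  G: 457 − 2(48.32) − 2(47.68) = 265
  D: 0 + 1(48.32) = 48.32
  H: 0 + 2(47.68) = 95.36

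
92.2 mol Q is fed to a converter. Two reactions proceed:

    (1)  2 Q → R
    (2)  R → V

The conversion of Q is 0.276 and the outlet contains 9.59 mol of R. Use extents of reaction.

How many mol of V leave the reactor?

Conversion of Q: Q consumed = 2ξ₁ = 0.276 × 92.2 → ξ₁ = 12.72 mol.
R balance: n_R = 0 + 1ξ₁ − 1ξ₂ = 9.59 → ξ₂ = (1·12.72 − 9.59)/1 = 3.134 mol.
Outlet amounts (n = n₀ + Σ ν·ξ):
  Q: 92.2 − 2(12.72) = 66.75
  R: 0 + 1(12.72) − 1(3.134) = 9.59
  V: 0 + 1(3.134) = 3.134

3.13 mol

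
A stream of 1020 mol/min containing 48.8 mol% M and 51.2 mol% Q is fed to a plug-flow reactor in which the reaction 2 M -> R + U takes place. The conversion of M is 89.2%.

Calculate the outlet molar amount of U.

M reacted = 0.892 × 497.8 = 444 mol/min; ν_M = −2, so ξ = 444/2 = 222 mol/min.
Outlet amounts (n = n₀ + ν ξ):
  M: 497.8 − 2(222) = 53.76
  R: 0 + 1(222) = 222
  U: 0 + 1(222) = 222
  Q: 522.2 (inert)

222 mol/min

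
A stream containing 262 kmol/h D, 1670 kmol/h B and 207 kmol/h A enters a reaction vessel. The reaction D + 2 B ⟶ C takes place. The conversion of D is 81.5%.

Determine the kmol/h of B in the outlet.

1240 kmol/h

D reacted = 0.815 × 262 = 213.5 kmol/h; ν_D = −1, so ξ = 213.5/1 = 213.5 kmol/h.
Outlet amounts (n = n₀ + ν ξ):
  D: 262 − 1(213.5) = 48.47
  B: 1670 − 2(213.5) = 1243
  C: 0 + 1(213.5) = 213.5
  A: 207 (inert)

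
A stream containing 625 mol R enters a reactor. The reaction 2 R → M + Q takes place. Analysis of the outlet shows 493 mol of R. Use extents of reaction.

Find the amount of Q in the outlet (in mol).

66 mol

For R: n = n₀ − 2ξ → 493 = 625 − 2ξ, giving ξ = 66 mol.
Outlet amounts (n = n₀ + ν ξ):
  R: 625 − 2(66) = 493
  M: 0 + 1(66) = 66
  Q: 0 + 1(66) = 66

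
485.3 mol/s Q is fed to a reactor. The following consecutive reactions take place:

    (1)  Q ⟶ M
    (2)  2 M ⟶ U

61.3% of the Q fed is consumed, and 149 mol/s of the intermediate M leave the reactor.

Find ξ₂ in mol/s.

Conversion of Q: Q consumed = 1ξ₁ = 0.613 × 485.3 → ξ₁ = 297.5 mol/s.
M balance: n_M = 0 + 1ξ₁ − 2ξ₂ = 149 → ξ₂ = (1·297.5 − 149)/2 = 74.24 mol/s.
Outlet amounts (n = n₀ + Σ ν·ξ):
  Q: 485.3 − 1(297.5) = 187.8
  M: 0 + 1(297.5) − 2(74.24) = 149
  U: 0 + 1(74.24) = 74.24

ξ₂ = 74.2 mol/s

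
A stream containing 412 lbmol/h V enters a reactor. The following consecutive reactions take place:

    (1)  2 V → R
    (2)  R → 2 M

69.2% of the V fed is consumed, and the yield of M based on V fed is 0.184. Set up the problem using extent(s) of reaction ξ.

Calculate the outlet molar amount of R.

Conversion of V: V consumed = 2ξ₁ = 0.692 × 412 → ξ₁ = 142.6 lbmol/h.
Yield of M: 2ξ₂ / 412 = 0.184 → ξ₂ = 37.9 lbmol/h.
Outlet amounts (n = n₀ + Σ ν·ξ):
  V: 412 − 2(142.6) = 126.9
  R: 0 + 1(142.6) − 1(37.9) = 104.6
  M: 0 + 2(37.9) = 75.81

105 lbmol/h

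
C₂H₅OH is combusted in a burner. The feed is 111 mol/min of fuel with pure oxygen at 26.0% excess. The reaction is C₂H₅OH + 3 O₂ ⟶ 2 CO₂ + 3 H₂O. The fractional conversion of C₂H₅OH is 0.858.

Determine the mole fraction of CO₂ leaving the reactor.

0.304

Stoichiometric O₂ = 3 × 111 = 333 mol/min; O₂ fed = 333 × 1.260 = 419.6 mol/min.
Fuel reacted = 0.858 × 111 → ξ = 95.24 mol/min.
Outlet (n = n₀ + ν ξ):
  C₂H₅OH: 111 − 1(95.24) = 15.76
  O₂: 419.6 − 3(95.24) = 133.9
  CO₂: 0 + 2(95.24) = 190.5
  H₂O: 0 + 3(95.24) = 285.7
Total out = 625.8 mol/min; y_CO₂ = 190.5 / 625.8 = 0.3044.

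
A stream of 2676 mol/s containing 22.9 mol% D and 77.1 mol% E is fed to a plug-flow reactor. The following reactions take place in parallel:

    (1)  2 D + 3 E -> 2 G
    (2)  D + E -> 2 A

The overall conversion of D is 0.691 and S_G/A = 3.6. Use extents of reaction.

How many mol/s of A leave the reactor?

Conversion of D: D consumed = 0.691 × 612.8 = 423.4 mol/s = 2ξ₁ + 1ξ₂.
Selectivity: 2ξ₁ / (2ξ₂) = 3.6 → ξ₁ = 3.6 ξ₂.
Substitute: (2·3.6 + 1) ξ₂ = 423.4 → ξ₂ = 51.64 mol/s, ξ₁ = 185.9 mol/s.
Outlet amounts (n = n₀ + Σ ν·ξ):
  D: 612.8 − 2(185.9) − 1(51.64) = 189.4
  E: 2063 − 3(185.9) − 1(51.64) = 1454
  G: 0 + 2(185.9) = 371.8
  A: 0 + 2(51.64) = 103.3

103 mol/s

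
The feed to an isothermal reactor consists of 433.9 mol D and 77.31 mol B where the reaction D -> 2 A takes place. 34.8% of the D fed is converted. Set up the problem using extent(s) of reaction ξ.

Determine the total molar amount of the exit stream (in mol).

662 mol

D reacted = 0.348 × 433.9 = 151 mol; ν_D = −1, so ξ = 151/1 = 151 mol.
Outlet amounts (n = n₀ + ν ξ):
  D: 433.9 − 1(151) = 282.9
  A: 0 + 2(151) = 302
  B: 77.31 (inert)
Total out = 282.9 + 302 + 77.31 = 662.2 mol.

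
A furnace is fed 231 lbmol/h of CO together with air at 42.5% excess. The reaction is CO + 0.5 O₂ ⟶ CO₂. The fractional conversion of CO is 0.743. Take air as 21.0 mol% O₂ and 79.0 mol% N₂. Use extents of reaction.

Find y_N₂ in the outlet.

Stoichiometric O₂ = 0.5 × 231 = 115.5 lbmol/h; O₂ fed = 115.5 × 1.425 = 164.6 lbmol/h.
N₂ fed = 164.6 × 79/21 = 619.2 lbmol/h.
Fuel reacted = 0.743 × 231 → ξ = 171.6 lbmol/h.
Outlet (n = n₀ + ν ξ):
  CO: 231 − 1(171.6) = 59.37
  O₂: 164.6 − 0.5(171.6) = 78.77
  N₂: 619.2 (inert)
  CO₂: 0 + 1(171.6) = 171.6
Total out = 928.9 lbmol/h; y_N₂ = 619.2 / 928.9 = 0.6665.

0.667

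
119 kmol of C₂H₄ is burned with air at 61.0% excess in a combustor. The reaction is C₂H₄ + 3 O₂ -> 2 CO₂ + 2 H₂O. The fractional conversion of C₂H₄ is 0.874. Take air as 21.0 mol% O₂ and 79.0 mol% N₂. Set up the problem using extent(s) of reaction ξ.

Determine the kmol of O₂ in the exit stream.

263 kmol

Stoichiometric O₂ = 3 × 119 = 357 kmol; O₂ fed = 357 × 1.610 = 574.8 kmol.
N₂ fed = 574.8 × 79/21 = 2162 kmol.
Fuel reacted = 0.874 × 119 → ξ = 104 kmol.
Outlet (n = n₀ + ν ξ):
  C₂H₄: 119 − 1(104) = 14.99
  O₂: 574.8 − 3(104) = 262.8
  N₂: 2162 (inert)
  CO₂: 0 + 2(104) = 208
  H₂O: 0 + 2(104) = 208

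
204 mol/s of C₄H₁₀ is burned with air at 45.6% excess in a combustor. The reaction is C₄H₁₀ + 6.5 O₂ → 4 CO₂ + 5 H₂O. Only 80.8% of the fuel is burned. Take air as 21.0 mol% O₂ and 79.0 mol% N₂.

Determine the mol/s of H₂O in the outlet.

824 mol/s

Stoichiometric O₂ = 6.5 × 204 = 1326 mol/s; O₂ fed = 1326 × 1.456 = 1931 mol/s.
N₂ fed = 1931 × 79/21 = 7263 mol/s.
Fuel reacted = 0.808 × 204 → ξ = 164.8 mol/s.
Outlet (n = n₀ + ν ξ):
  C₄H₁₀: 204 − 1(164.8) = 39.17
  O₂: 1931 − 6.5(164.8) = 859.2
  N₂: 7263 (inert)
  CO₂: 0 + 4(164.8) = 659.3
  H₂O: 0 + 5(164.8) = 824.2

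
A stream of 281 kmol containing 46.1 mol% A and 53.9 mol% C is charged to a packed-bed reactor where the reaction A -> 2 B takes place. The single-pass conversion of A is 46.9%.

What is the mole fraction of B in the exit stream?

A reacted = 0.469 × 129.5 = 60.75 kmol; ν_A = −1, so ξ = 60.75/1 = 60.75 kmol.
Outlet amounts (n = n₀ + ν ξ):
  A: 129.5 − 1(60.75) = 68.79
  B: 0 + 2(60.75) = 121.5
  C: 151.5 (inert)
Total out = 341.8 kmol; y_B = 121.5 / 341.8 = 0.3555.

0.356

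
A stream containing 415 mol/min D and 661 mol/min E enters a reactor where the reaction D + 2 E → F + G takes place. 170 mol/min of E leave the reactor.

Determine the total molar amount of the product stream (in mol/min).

830 mol/min

For E: n = n₀ − 2ξ → 170 = 661 − 2ξ, giving ξ = 245.5 mol/min.
Outlet amounts (n = n₀ + ν ξ):
  D: 415 − 1(245.5) = 169.5
  E: 661 − 2(245.5) = 170
  F: 0 + 1(245.5) = 245.5
  G: 0 + 1(245.5) = 245.5
Total out = 169.5 + 170 + 245.5 + 245.5 = 830.5 mol/min.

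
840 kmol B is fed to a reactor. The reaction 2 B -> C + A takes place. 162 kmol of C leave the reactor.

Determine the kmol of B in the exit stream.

For C: n = n₀ + 1ξ → 162 = 0 + 1ξ, giving ξ = 162 kmol.
Outlet amounts (n = n₀ + ν ξ):
  B: 840 − 2(162) = 516
  C: 0 + 1(162) = 162
  A: 0 + 1(162) = 162

516 kmol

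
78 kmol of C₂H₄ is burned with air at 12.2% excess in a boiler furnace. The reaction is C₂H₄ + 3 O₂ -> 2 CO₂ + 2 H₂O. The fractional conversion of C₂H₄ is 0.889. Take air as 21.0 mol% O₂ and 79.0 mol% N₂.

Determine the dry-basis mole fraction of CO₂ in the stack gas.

Stoichiometric O₂ = 3 × 78 = 234 kmol; O₂ fed = 234 × 1.122 = 262.5 kmol.
N₂ fed = 262.5 × 79/21 = 987.7 kmol.
Fuel reacted = 0.889 × 78 → ξ = 69.34 kmol.
Outlet (n = n₀ + ν ξ):
  C₂H₄: 78 − 1(69.34) = 8.658
  O₂: 262.5 − 3(69.34) = 54.52
  N₂: 987.7 (inert)
  CO₂: 0 + 2(69.34) = 138.7
  H₂O: 0 + 2(69.34) = 138.7
Dry total = 1190 kmol; y_CO₂ (dry) = 138.7 / 1190 = 0.1166.

0.117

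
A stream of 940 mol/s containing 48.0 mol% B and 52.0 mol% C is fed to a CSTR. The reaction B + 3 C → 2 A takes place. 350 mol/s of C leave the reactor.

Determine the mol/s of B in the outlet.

For C: n = n₀ − 3ξ → 350 = 488.8 − 3ξ, giving ξ = 46.27 mol/s.
Outlet amounts (n = n₀ + ν ξ):
  B: 451.2 − 1(46.27) = 404.9
  C: 488.8 − 3(46.27) = 350
  A: 0 + 2(46.27) = 92.53

405 mol/s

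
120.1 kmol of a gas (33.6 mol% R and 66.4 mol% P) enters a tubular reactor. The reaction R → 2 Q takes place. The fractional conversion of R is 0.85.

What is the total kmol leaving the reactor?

154 kmol

R reacted = 0.85 × 40.35 = 34.3 kmol; ν_R = −1, so ξ = 34.3/1 = 34.3 kmol.
Outlet amounts (n = n₀ + ν ξ):
  R: 40.35 − 1(34.3) = 6.053
  Q: 0 + 2(34.3) = 68.6
  P: 79.75 (inert)
Total out = 6.053 + 68.6 + 79.75 = 154.4 kmol.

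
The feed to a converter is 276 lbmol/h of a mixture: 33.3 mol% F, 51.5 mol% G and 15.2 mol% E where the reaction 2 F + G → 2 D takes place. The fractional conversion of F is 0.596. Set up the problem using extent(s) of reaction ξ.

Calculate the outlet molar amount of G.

115 lbmol/h

F reacted = 0.596 × 91.91 = 54.78 lbmol/h; ν_F = −2, so ξ = 54.78/2 = 27.39 lbmol/h.
Outlet amounts (n = n₀ + ν ξ):
  F: 91.91 − 2(27.39) = 37.13
  G: 142.1 − 1(27.39) = 114.8
  D: 0 + 2(27.39) = 54.78
  E: 41.95 (inert)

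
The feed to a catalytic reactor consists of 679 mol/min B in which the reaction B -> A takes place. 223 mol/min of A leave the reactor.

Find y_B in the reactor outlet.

0.672

For A: n = n₀ + 1ξ → 223 = 0 + 1ξ, giving ξ = 223 mol/min.
Outlet amounts (n = n₀ + ν ξ):
  B: 679 − 1(223) = 456
  A: 0 + 1(223) = 223
Total out = 679 mol/min; y_B = 456 / 679 = 0.6716.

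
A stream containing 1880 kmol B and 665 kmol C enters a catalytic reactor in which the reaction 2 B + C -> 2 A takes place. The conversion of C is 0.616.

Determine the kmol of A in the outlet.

819 kmol

C reacted = 0.616 × 665 = 409.6 kmol; ν_C = −1, so ξ = 409.6/1 = 409.6 kmol.
Outlet amounts (n = n₀ + ν ξ):
  B: 1880 − 2(409.6) = 1061
  C: 665 − 1(409.6) = 255.4
  A: 0 + 2(409.6) = 819.3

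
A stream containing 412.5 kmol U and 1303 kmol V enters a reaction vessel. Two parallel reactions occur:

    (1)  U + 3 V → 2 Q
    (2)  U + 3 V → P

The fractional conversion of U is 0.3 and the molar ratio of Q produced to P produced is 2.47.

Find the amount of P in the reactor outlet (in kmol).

Conversion of U: U consumed = 0.3 × 412.5 = 123.8 kmol = 1ξ₁ + 1ξ₂.
Selectivity: 2ξ₁ / (1ξ₂) = 2.47 → ξ₁ = 1.235 ξ₂.
Substitute: (1·1.235 + 1) ξ₂ = 123.8 → ξ₂ = 55.37 kmol, ξ₁ = 68.38 kmol.
Outlet amounts (n = n₀ + Σ ν·ξ):
  U: 412.5 − 1(68.38) − 1(55.37) = 288.8
  V: 1303 − 3(68.38) − 3(55.37) = 931.8
  Q: 0 + 2(68.38) = 136.8
  P: 0 + 1(55.37) = 55.37

55.4 kmol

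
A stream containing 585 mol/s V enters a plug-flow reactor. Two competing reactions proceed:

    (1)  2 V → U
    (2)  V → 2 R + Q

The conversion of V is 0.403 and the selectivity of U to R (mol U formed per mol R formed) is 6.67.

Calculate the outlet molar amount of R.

17 mol/s

Conversion of V: V consumed = 0.403 × 585 = 235.8 mol/s = 2ξ₁ + 1ξ₂.
Selectivity: 1ξ₁ / (2ξ₂) = 6.67 → ξ₁ = 13.34 ξ₂.
Substitute: (2·13.34 + 1) ξ₂ = 235.8 → ξ₂ = 8.517 mol/s, ξ₁ = 113.6 mol/s.
Outlet amounts (n = n₀ + Σ ν·ξ):
  V: 585 − 2(113.6) − 1(8.517) = 349.2
  U: 0 + 1(113.6) = 113.6
  R: 0 + 2(8.517) = 17.03
  Q: 0 + 1(8.517) = 8.517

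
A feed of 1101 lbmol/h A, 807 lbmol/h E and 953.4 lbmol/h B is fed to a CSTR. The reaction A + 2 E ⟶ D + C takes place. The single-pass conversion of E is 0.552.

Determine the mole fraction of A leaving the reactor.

E reacted = 0.552 × 807 = 445.5 lbmol/h; ν_E = −2, so ξ = 445.5/2 = 222.7 lbmol/h.
Outlet amounts (n = n₀ + ν ξ):
  A: 1101 − 1(222.7) = 878.3
  E: 807 − 2(222.7) = 361.5
  D: 0 + 1(222.7) = 222.7
  C: 0 + 1(222.7) = 222.7
  B: 953.4 (inert)
Total out = 2639 lbmol/h; y_A = 878.3 / 2639 = 0.3328.

0.333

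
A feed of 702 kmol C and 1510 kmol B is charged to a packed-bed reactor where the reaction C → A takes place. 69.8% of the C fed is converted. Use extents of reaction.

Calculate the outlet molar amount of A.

C reacted = 0.698 × 702 = 490 kmol; ν_C = −1, so ξ = 490/1 = 490 kmol.
Outlet amounts (n = n₀ + ν ξ):
  C: 702 − 1(490) = 212
  A: 0 + 1(490) = 490
  B: 1510 (inert)

490 kmol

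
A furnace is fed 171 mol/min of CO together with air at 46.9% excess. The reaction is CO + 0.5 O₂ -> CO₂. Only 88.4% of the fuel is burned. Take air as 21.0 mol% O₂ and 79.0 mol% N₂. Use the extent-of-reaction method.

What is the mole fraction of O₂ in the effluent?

0.0721

Stoichiometric O₂ = 0.5 × 171 = 85.5 mol/min; O₂ fed = 85.5 × 1.469 = 125.6 mol/min.
N₂ fed = 125.6 × 79/21 = 472.5 mol/min.
Fuel reacted = 0.884 × 171 → ξ = 151.2 mol/min.
Outlet (n = n₀ + ν ξ):
  CO: 171 − 1(151.2) = 19.84
  O₂: 125.6 − 0.5(151.2) = 50.02
  N₂: 472.5 (inert)
  CO₂: 0 + 1(151.2) = 151.2
Total out = 693.5 mol/min; y_O₂ = 50.02 / 693.5 = 0.07212.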